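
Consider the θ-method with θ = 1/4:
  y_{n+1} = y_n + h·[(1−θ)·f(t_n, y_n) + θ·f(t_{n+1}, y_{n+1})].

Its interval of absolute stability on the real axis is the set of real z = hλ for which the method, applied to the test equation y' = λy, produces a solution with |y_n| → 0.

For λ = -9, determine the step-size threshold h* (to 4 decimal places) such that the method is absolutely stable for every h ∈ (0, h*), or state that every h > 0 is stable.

Test eqn y'=λy, z=hλ:
  y_{n+1} = y_n + z·[3/4·y_n + 1/4·y_{n+1}] ⇒ (1 − 1/4z)y_{n+1} = (1 + 3/4z)y_n
  so R(z) = (1 + 3/4z)/(1 − 1/4z).

Boundary: |R(x)|=1, x<0.
x=-0.87: |R|=0.2854
R=−1: 1+3/4x = −1+1/4x ⇒ -1/2x=2 ⇒ x=2/(-1/2)=-4.0000
Confirm numerically:
  x=-2.813: |R|=0.65155 <1
  x=-2.627: |R|=0.58563 <1
  x=-2.519: |R|=0.54564 <1
  x=-4.368: |R|=1.08795 >1
  x=-4.117: |R|=1.02883 >1
Stable set (-4.0000, 0).

(-4.0000,0); λ=-9 ⇒ h* = (4)/9 = 0.4444.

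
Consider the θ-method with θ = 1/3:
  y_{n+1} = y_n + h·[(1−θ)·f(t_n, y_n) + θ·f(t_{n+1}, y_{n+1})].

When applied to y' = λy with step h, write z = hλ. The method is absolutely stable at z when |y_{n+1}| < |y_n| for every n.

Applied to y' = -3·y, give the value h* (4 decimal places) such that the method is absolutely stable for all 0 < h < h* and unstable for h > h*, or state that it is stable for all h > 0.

With y'=λy (z=hλ):
  y_{n+1} = y_n + z·[2/3·y_n + 1/3·y_{n+1}] ⇒ (1 − 1/3z)y_{n+1} = (1 + 2/3z)y_n
  R(z) = (1 + 2/3z)/(1 − 1/3z).

Need |R(x)|<1, x<0.
x=-0.98: |R|=0.2613
R=−1: 1+2/3x = −1+1/3x ⇒ -1/3x=2 ⇒ x=2/(-1/3)=-6.0000
Confirm numerically:
  x=-4.761: |R|=0.84036 <1
  x=-3.892: |R|=0.69414 <1
  x=-3.752: |R|=0.66706 <1
  x=-2.622: |R|=0.39915 <1
  x=-6.440: |R|=1.04661 >1
  x=-6.377: |R|=1.04020 >1
  x=-6.192: |R|=1.02089 >1
So |R|<1 on (-6.0000, 0).

(-6.0000,0); λ=-3 ⇒ h* = (6)/3 = 2.0000.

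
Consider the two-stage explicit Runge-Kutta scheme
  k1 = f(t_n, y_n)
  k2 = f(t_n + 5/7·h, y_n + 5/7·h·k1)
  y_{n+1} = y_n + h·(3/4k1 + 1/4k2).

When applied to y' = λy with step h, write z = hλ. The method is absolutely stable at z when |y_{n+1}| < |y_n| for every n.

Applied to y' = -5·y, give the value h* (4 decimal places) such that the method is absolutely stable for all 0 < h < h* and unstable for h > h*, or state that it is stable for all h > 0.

With y'=λy (z=hλ):
  k1=λy_n ⇒ h·k1=z·y_n;  k2=λ(1+5/7z)y_n ⇒ h·k2=z(1+5/7z)y_n
  y_{n+1}/y_n = 1 + 3/4z + 1/4z(1+5/7z) = 1 + z + 5/28z²
  R(z) = 1 + z + 5/28z².

Find x<0 with |R(x)|<1.
x=-0.68: |R|=0.4026
R=1: x+5/28x²=0 ⇒ x=−28/5=-5.6000; min R=1−1/(4·5/28)=-0.4000>−1
Confirm numerically:
  x=-4.273: |R|=0.01255 <1
  x=-4.135: |R|=0.08175 <1
  x=-3.083: |R|=0.38570 <1
  x=-5.707: |R|=1.10904 >1
  x=-5.630: |R|=1.03016 >1
So |R|<1 on (-5.6000, 0).

(-5.6000,0); λ=-5 ⇒ h* = (28/5)/5 = 1.1200.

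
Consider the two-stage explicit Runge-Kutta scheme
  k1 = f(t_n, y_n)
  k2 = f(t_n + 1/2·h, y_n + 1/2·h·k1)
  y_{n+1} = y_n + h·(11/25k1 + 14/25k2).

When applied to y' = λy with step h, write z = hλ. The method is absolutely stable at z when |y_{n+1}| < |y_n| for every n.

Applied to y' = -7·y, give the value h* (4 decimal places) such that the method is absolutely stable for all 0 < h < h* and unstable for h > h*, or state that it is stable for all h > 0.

Test eqn y'=λy, z=hλ:
  k1=λy_n ⇒ h·k1=z·y_n;  k2=λ(1+1/2z)y_n ⇒ h·k2=z(1+1/2z)y_n
  y_{n+1}/y_n = 1 + 11/25z + 14/25z(1+1/2z) = 1 + z + 7/25z²
  Hence R(z) = 1 + z + 7/25z².

Solve |R(x)|<1 on ℝ⁻.
x=-0.58: |R|=0.5142
R=1: x+7/25x²=0 ⇒ x=−25/7=-3.5714; min R=1−1/(4·7/25)=0.1071>−1
Confirm numerically:
  x=-3.323: |R|=0.76885 <1
  x=-3.105: |R|=0.59449 <1
  x=-2.270: |R|=0.17281 <1
  x=-2.165: |R|=0.14742 <1
  x=-4.094: |R|=1.59903 >1
  x=-3.946: |R|=1.41386 >1
  x=-3.804: |R|=1.24772 >1
Stable set (-3.5714, 0).

(-3.5714,0); λ=-7 ⇒ h* = (25/7)/7 = 0.5102.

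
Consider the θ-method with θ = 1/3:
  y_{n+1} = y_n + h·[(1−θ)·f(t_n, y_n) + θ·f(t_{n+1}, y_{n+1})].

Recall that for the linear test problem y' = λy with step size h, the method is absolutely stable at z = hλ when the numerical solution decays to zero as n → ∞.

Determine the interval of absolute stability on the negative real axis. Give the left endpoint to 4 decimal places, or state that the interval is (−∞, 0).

With y'=λy (z=hλ):
  y_{n+1} = y_n + z·[2/3·y_n + 1/3·y_{n+1}] ⇒ (1 − 1/3z)y_{n+1} = (1 + 2/3z)y_n
  Hence R(z) = (1 + 2/3z)/(1 − 1/3z).

Solve |R(x)|<1 on ℝ⁻.
x=-1.12: |R|=0.1845
R=−1: 1+2/3x = −1+1/3x ⇒ -1/3x=2 ⇒ x=2/(-1/3)=-6.0000
Confirm numerically:
  x=-5.543: |R|=0.94651 <1
  x=-5.188: |R|=0.90083 <1
  x=-4.187: |R|=0.74774 <1
  x=-3.642: |R|=0.64499 <1
  x=-6.571: |R|=1.05966 >1
  x=-6.495: |R|=1.05213 >1
So |R|<1 on (-6.0000, 0).

z∈(-6.0000,0).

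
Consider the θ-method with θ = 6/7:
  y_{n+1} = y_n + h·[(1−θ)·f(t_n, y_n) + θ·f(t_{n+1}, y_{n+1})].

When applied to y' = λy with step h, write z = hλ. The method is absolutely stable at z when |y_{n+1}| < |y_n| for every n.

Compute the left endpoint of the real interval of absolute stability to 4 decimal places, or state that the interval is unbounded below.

Set f=λy, z=hλ:
  y_{n+1} = y_n + z·[1/7·y_n + 6/7·y_{n+1}] ⇒ (1 − 6/7z)y_{n+1} = (1 + 1/7z)y_n
  Hence R(z) = (1 + 1/7z)/(1 − 6/7z).

Find x<0 with |R(x)|<1.
x=-1.63: |R|=0.3200
x=-2: |R|=0.2632
x=-10: |R|=0.0448
x=-100: |R|=0.1532
θ=6/7≥1/2 ⇒ |1+1/7x|<|1−6/7x| ∀x<0 ⇒ interval (−∞,0).

unbounded; (−∞, 0).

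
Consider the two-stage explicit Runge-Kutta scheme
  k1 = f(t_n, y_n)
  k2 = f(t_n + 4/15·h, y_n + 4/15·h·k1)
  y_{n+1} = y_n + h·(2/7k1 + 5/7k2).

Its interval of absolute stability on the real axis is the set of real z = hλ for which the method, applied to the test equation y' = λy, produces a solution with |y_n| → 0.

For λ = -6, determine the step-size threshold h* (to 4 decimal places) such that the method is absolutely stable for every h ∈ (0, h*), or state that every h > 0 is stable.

(-5.2500,0); λ=-6 ⇒ h* = (21/4)/6 = 0.8750.

Test eqn y'=λy, z=hλ:
  k1=λy_n ⇒ h·k1=z·y_n;  k2=λ(1+4/15z)y_n ⇒ h·k2=z(1+4/15z)y_n
  y_{n+1}/y_n = 1 + 2/7z + 5/7z(1+4/15z) = 1 + z + 4/21z²
  so R(z) = 1 + z + 4/21z².

Find x<0 with |R(x)|<1.
x=-1.19: |R|=0.0797
R=1: x+4/21x²=0 ⇒ x=−21/4=-5.2500; min R=1−1/(4·4/21)=-0.3125>−1
Confirm numerically:
  x=-5.055: |R|=0.81224 <1
  x=-4.527: |R|=0.37657 <1
  x=-3.692: |R|=0.09564 <1
  x=-2.470: |R|=0.30792 <1
  x=-5.777: |R|=1.57990 >1
  x=-5.732: |R|=1.52625 >1
Stable set (-5.2500, 0).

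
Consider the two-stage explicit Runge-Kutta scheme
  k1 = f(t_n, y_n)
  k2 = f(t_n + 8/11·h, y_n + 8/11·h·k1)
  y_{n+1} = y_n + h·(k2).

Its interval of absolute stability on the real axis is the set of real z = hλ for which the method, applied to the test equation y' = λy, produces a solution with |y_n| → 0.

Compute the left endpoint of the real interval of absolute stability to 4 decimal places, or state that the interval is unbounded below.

Set f=λy, z=hλ:
  k1=λy_n ⇒ h·k1=z·y_n;  k2=λ(1+8/11z)y_n ⇒ h·k2=z(1+8/11z)y_n
  y_{n+1}/y_n = 1 + z(1+8/11z) = 1 + z + 8/11z²
  ⇒ R(z) = 1 + z + 8/11z².

Solve |R(x)|<1 on ℝ⁻.
x=-0.52: |R|=0.6767
R=1: x+8/11x²=0 ⇒ x=−11/8=-1.3750; min R=1−1/(4·8/11)=0.6562>−1
Confirm numerically:
  x=-0.944: |R|=0.70410 <1
  x=-0.924: |R|=0.69693 <1
  x=-0.609: |R|=0.66073 <1
  x=-1.746: |R|=1.47110 >1
  x=-1.668: |R|=1.35544 >1
  x=-1.422: |R|=1.04861 >1
Stable set (-1.3750, 0).

z* = -1.3750.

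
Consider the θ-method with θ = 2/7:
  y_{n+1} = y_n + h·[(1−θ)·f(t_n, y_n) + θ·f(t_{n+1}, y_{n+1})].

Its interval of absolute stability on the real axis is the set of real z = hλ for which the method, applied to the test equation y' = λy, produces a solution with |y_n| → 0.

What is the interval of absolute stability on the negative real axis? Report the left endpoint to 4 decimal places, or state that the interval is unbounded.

Set f=λy, z=hλ:
  y_{n+1} = y_n + z·[5/7·y_n + 2/7·y_{n+1}] ⇒ (1 − 2/7z)y_{n+1} = (1 + 5/7z)y_n
  Hence R(z) = (1 + 5/7z)/(1 − 2/7z).

Need |R(x)|<1, x<0.
x=-0.75: |R|=0.3824
R=−1: 1+5/7x = −1+2/7x ⇒ -3/7x=2 ⇒ x=2/(-3/7)=-4.6667
Confirm numerically:
  x=-4.620: |R|=0.99138 <1
  x=-4.073: |R|=0.88241 <1
  x=-4.022: |R|=0.87144 <1
  x=-2.566: |R|=0.48055 <1
  x=-4.980: |R|=1.05542 >1
  x=-4.718: |R|=1.00937 >1
  x=-4.698: |R|=1.00573 >1
So |R|<1 on (-4.6667, 0).

(-4.6667, 0).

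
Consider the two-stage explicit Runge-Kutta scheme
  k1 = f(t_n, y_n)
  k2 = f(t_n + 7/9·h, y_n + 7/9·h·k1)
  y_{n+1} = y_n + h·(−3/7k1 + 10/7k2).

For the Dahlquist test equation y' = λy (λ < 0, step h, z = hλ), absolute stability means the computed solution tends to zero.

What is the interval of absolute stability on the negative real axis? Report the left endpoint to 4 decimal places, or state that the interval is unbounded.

z∈(-0.9000,0).

Set f=λy, z=hλ:
  k1=λy_n ⇒ h·k1=z·y_n;  k2=λ(1+7/9z)y_n ⇒ h·k2=z(1+7/9z)y_n
  y_{n+1}/y_n = 1 − 3/7z + 10/7z(1+7/9z) = 1 + z + 10/9z²
  R(z) = 1 + z + 10/9z².

Need |R(x)|<1, x<0.
x=-0.53: |R|=0.7821
R=1: x+10/9x²=0 ⇒ x=−9/10=-0.9000; min R=1−1/(4·10/9)=0.7750>−1
Confirm numerically:
  x=-0.791: |R|=0.90420 <1
  x=-0.568: |R|=0.79047 <1
  x=-0.535: |R|=0.78303 <1
  x=-1.265: |R|=1.51303 >1
  x=-0.960: |R|=1.06400 >1
So |R|<1 on (-0.9000, 0).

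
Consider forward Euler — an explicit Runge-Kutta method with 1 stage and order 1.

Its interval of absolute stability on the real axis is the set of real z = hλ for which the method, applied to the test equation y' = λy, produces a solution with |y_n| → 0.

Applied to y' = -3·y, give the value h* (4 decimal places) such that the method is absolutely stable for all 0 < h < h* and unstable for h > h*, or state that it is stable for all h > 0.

(-2.0000,0); λ=-3 ⇒ h* = 0.6667.

Test eqn y'=λy, z=hλ:
  order 1, 1-stage ⇒ R(z)=1+z
  (e.g. R(-0.92)=0.08000, |R|=0.08000)

Need |R(x)|<1, x<0.
x=-0.92: |R|=0.0800
|R(-2.05)|=1.0500 |R(-1.7)|=0.7000 |R(-1.68)|=0.6800
Bisect:
  x_lo=-2.4471 |R|=1.4471  x_hi=-0.1891 |R|=0.8109
  mid=-1.31814 |R|=0.31814 →hi
  mid=-1.88263 |R|=0.88263 →hi
  mid=-2.16488 |R|=1.16488 →lo
  mid=-2.02376 |R|=1.02376 →lo
  mid=-1.95319 |R|=0.95319 →hi
  mid=-1.98848 |R|=0.98848 →hi
  mid=-2.00612 |R|=1.00612 →lo
  mid=-1.99730 |R|=0.99730 →hi
  ...
  [-2.00005,-1.99991] ⇒ x*=-2.0000
So |R|<1 on (-2.0000, 0).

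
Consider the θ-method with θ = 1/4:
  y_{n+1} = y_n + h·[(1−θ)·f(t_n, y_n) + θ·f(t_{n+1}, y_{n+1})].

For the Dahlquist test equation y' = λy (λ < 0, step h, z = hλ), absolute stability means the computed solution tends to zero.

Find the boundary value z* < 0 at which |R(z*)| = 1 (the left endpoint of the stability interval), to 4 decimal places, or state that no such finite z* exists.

With y'=λy (z=hλ):
  y_{n+1} = y_n + z·[3/4·y_n + 1/4·y_{n+1}] ⇒ (1 − 1/4z)y_{n+1} = (1 + 3/4z)y_n
  R(z) = (1 + 3/4z)/(1 − 1/4z).

Find x<0 with |R(x)|<1.
x=-0.71: |R|=0.3970
R=−1: 1+3/4x = −1+1/4x ⇒ -1/2x=2 ⇒ x=2/(-1/2)=-4.0000
Confirm numerically:
  x=-3.575: |R|=0.88779 <1
  x=-2.194: |R|=0.41686 <1
  x=-2.133: |R|=0.39116 <1
  x=-1.888: |R|=0.28261 <1
  x=-4.520: |R|=1.12207 >1
  x=-4.397: |R|=1.09456 >1
  x=-4.133: |R|=1.03271 >1
So |R|<1 on (-4.0000, 0).

left endpoint -4.0000.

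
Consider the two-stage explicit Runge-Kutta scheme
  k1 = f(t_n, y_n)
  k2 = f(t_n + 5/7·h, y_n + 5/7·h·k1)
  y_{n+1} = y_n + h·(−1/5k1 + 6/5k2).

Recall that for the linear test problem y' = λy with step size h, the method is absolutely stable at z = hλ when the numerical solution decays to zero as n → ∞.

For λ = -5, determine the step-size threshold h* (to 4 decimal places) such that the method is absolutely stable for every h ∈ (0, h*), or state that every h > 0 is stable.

Set f=λy, z=hλ:
  k1=λy_n ⇒ h·k1=z·y_n;  k2=λ(1+5/7z)y_n ⇒ h·k2=z(1+5/7z)y_n
  y_{n+1}/y_n = 1 − 1/5z + 6/5z(1+5/7z) = 1 + z + 6/7z²
  so R(z) = 1 + z + 6/7z².

Need |R(x)|<1, x<0.
x=-1.63: |R|=1.6473
R=1: x+6/7x²=0 ⇒ x=−7/6=-1.1667; min R=1−1/(4·6/7)=0.7083>−1
Confirm numerically:
  x=-1.032: |R|=0.88088 <1
  x=-0.929: |R|=0.81075 <1
  x=-0.612: |R|=0.70904 <1
  x=-1.429: |R|=1.32132 >1
  x=-1.325: |R|=1.17982 >1
  x=-1.220: |R|=1.05577 >1
Interval (-1.1667, 0).

(-1.1667,0); λ=-5 ⇒ h* = (7/6)/5 = 0.2333.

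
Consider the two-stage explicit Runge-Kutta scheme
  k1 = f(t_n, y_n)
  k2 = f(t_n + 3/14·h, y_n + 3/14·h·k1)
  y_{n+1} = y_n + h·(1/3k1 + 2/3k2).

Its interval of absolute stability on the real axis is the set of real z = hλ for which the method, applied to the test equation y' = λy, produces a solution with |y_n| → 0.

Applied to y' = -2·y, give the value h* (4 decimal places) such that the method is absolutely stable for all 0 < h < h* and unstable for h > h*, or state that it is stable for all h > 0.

With y'=λy (z=hλ):
  k1=λy_n ⇒ h·k1=z·y_n;  k2=λ(1+3/14z)y_n ⇒ h·k2=z(1+3/14z)y_n
  y_{n+1}/y_n = 1 + 1/3z + 2/3z(1+3/14z) = 1 + z + 1/7z²
  R(z) = 1 + z + 1/7z².

Solve |R(x)|<1 on ℝ⁻.
x=-1.66: |R|=0.2663
R=1: x+1/7x²=0 ⇒ x=−7=-7.0000; min R=1−1/(4·1/7)=-0.7500>−1
Confirm numerically:
  x=-6.863: |R|=0.86568 <1
  x=-5.762: |R|=0.01905 <1
  x=-4.685: |R|=0.54940 <1
  x=-4.135: |R|=0.69240 <1
  x=-7.428: |R|=1.45417 >1
  x=-7.020: |R|=1.02006 >1
So |R|<1 on (-7.0000, 0).

(-7.0000,0); λ=-2 ⇒ h* = (7)/2 = 3.5000.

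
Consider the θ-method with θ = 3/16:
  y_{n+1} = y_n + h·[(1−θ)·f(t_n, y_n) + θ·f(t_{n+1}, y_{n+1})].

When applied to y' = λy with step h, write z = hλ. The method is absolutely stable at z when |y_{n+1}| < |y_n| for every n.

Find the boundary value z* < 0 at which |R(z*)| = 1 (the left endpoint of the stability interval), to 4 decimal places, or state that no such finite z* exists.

z* = -3.2000.

Test eqn y'=λy, z=hλ:
  y_{n+1} = y_n + z·[13/16·y_n + 3/16·y_{n+1}] ⇒ (1 − 3/16z)y_{n+1} = (1 + 13/16z)y_n
  so R(z) = (1 + 13/16z)/(1 − 3/16z).

Find x<0 with |R(x)|<1.
x=-0.77: |R|=0.3271
R=−1: 1+13/16x = −1+3/16x ⇒ -5/8x=2 ⇒ x=2/(-5/8)=-3.2000
Confirm numerically:
  x=-1.571: |R|=0.21354 <1
  x=-1.559: |R|=0.20636 <1
  x=-1.373: |R|=0.09190 <1
  x=-3.724: |R|=1.19285 >1
  x=-3.636: |R|=1.16203 >1
  x=-3.278: |R|=1.03019 >1
So |R|<1 on (-3.2000, 0).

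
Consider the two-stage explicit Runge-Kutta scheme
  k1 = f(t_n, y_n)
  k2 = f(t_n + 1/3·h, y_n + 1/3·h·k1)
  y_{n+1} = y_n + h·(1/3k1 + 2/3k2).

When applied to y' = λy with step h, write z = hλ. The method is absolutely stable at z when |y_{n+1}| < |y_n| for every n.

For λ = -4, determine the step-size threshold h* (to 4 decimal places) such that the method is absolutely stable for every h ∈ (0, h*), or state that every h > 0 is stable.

Set f=λy, z=hλ:
  k1=λy_n ⇒ h·k1=z·y_n;  k2=λ(1+1/3z)y_n ⇒ h·k2=z(1+1/3z)y_n
  y_{n+1}/y_n = 1 + 1/3z + 2/3z(1+1/3z) = 1 + z + 2/9z²
  so R(z) = 1 + z + 2/9z².

Find x<0 with |R(x)|<1.
x=-1.17: |R|=0.1342
R=1: x+2/9x²=0 ⇒ x=−9/2=-4.5000; min R=1−1/(4·2/9)=-0.1250>−1
Confirm numerically:
  x=-4.226: |R|=0.74268 <1
  x=-4.211: |R|=0.72956 <1
  x=-4.043: |R|=0.58941 <1
  x=-5.083: |R|=1.65853 >1
  x=-4.976: |R|=1.52635 >1
  x=-4.548: |R|=1.04851 >1
So |R|<1 on (-4.5000, 0).

(-4.5000,0); λ=-4 ⇒ h* = (9/2)/4 = 1.1250.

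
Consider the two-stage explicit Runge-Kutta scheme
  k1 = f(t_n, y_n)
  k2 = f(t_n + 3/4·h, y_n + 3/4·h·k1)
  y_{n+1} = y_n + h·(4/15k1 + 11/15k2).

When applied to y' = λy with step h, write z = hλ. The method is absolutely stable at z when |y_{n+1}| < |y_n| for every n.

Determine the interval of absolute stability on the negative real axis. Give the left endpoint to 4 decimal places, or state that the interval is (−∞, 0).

Test eqn y'=λy, z=hλ:
  k1=λy_n ⇒ h·k1=z·y_n;  k2=λ(1+3/4z)y_n ⇒ h·k2=z(1+3/4z)y_n
  y_{n+1}/y_n = 1 + 4/15z + 11/15z(1+3/4z) = 1 + z + 11/20z²
  ⇒ R(z) = 1 + z + 11/20z².

Boundary: |R(x)|=1, x<0.
x=-1.34: |R|=0.6476
R=1: x+11/20x²=0 ⇒ x=−20/11=-1.8182; min R=1−1/(4·11/20)=0.5455>−1
Confirm numerically:
  x=-1.611: |R|=0.81643 <1
  x=-1.600: |R|=0.80800 <1
  x=-1.571: |R|=0.78642 <1
  x=-0.728: |R|=0.56349 <1
  x=-2.196: |R|=1.45633 >1
  x=-1.944: |R|=1.13452 >1
Stable set (-1.8182, 0).

z∈(-1.8182,0).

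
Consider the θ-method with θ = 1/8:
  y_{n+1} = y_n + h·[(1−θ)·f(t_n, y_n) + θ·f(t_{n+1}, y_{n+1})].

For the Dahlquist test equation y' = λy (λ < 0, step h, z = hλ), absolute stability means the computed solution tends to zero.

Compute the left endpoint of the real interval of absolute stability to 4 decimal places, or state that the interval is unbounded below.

Test eqn y'=λy, z=hλ:
  y_{n+1} = y_n + z·[7/8·y_n + 1/8·y_{n+1}] ⇒ (1 − 1/8z)y_{n+1} = (1 + 7/8z)y_n
  ⇒ R(z) = (1 + 7/8z)/(1 − 1/8z).

Solve |R(x)|<1 on ℝ⁻.
x=-1.09: |R|=0.0407
R=−1: 1+7/8x = −1+1/8x ⇒ -3/4x=2 ⇒ x=2/(-3/4)=-2.6667
Confirm numerically:
  x=-2.530: |R|=0.92213 <1
  x=-1.578: |R|=0.31802 <1
  x=-1.575: |R|=0.31593 <1
  x=-1.355: |R|=0.15874 <1
  x=-3.082: |R|=1.22487 >1
  x=-2.771: |R|=1.05812 >1
Stable set (-2.6667, 0).

z* = -2.6667.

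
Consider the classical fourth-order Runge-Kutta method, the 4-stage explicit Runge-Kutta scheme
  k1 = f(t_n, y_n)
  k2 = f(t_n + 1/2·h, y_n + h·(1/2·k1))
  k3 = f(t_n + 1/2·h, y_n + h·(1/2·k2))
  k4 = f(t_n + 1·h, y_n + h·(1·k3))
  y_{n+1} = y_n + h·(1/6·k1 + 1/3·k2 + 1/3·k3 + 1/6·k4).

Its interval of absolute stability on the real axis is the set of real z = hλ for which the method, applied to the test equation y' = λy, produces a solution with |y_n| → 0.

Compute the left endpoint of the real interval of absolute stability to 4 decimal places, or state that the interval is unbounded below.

left endpoint -2.7853.

On y'=λy, z=hλ:
  order 4, 4-stage ⇒ R(z)=1+z+z^2/2+z^3/6+z^4/24
  (e.g. R(-1.7)=0.27417, |R|=0.27417)

Solve |R(x)|<1 on ℝ⁻.
x=-1.7: |R|=0.2742
|R(-2.4)|=0.5584 |R(-0.83)|=0.4389 |R(-0.71)|=0.4930
Bisect:
  x_lo=-3.4464 |R|=2.5481  x_hi=-0.3146 |R|=0.7301
  mid=-1.88046 |R|=0.30036 →hi
  mid=-2.66342 |R|=0.83127 →hi
  mid=-3.05489 |R|=1.48861 →lo
  mid=-2.85916 |R|=1.11719 →lo
  mid=-2.76129 |R|=0.96440 →hi
  mid=-2.81022 |R|=1.03824 →lo
  mid=-2.78575 |R|=1.00069 →lo
  mid=-2.77352 |R|=0.98239 →hi
  mid=-2.77964 |R|=0.99150 →hi
  ...
  [-2.78537,-2.78518] ⇒ x*=-2.7853
Interval (-2.7853, 0).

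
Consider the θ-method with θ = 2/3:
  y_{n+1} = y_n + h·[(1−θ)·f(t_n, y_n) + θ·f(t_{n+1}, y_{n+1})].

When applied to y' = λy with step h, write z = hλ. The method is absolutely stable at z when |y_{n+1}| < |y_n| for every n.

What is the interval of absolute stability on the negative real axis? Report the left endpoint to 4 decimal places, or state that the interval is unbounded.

(−∞, 0) — no finite endpoint.

Set f=λy, z=hλ:
  y_{n+1} = y_n + z·[1/3·y_n + 2/3·y_{n+1}] ⇒ (1 − 2/3z)y_{n+1} = (1 + 1/3z)y_n
  Hence R(z) = (1 + 1/3z)/(1 − 2/3z).

Find x<0 with |R(x)|<1.
x=-1.43: |R|=0.2679
x=-2: |R|=0.1429
x=-10: |R|=0.3043
x=-100: |R|=0.4778
θ=2/3≥1/2 ⇒ |1+1/3x|<|1−2/3x| ∀x<0 ⇒ unbounded interval.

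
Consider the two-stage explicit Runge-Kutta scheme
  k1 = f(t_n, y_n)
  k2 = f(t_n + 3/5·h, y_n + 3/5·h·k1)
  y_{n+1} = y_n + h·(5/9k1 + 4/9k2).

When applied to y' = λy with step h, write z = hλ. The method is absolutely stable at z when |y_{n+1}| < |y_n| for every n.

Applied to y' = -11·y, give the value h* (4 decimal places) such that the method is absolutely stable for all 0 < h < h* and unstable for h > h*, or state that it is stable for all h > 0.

With y'=λy (z=hλ):
  k1=λy_n ⇒ h·k1=z·y_n;  k2=λ(1+3/5z)y_n ⇒ h·k2=z(1+3/5z)y_n
  y_{n+1}/y_n = 1 + 5/9z + 4/9z(1+3/5z) = 1 + z + 4/15z²
  Hence R(z) = 1 + z + 4/15z².

Boundary: |R(x)|=1, x<0.
x=-0.57: |R|=0.5166
R=1: x+4/15x²=0 ⇒ x=−15/4=-3.7500; min R=1−1/(4·4/15)=0.0625>−1
Confirm numerically:
  x=-3.231: |R|=0.55283 <1
  x=-3.000: |R|=0.40000 <1
  x=-2.449: |R|=0.15036 <1
  x=-2.268: |R|=0.10369 <1
  x=-4.347: |R|=1.69204 >1
  x=-3.954: |R|=1.21510 >1
So |R|<1 on (-3.7500, 0).

(-3.7500,0); λ=-11 ⇒ h* = (15/4)/11 = 0.3409.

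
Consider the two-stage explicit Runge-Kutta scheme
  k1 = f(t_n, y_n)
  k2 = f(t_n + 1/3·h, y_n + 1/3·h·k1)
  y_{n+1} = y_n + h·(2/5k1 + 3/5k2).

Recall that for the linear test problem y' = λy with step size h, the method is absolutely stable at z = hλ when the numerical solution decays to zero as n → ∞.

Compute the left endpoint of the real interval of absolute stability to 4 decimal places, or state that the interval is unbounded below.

Test eqn y'=λy, z=hλ:
  k1=λy_n ⇒ h·k1=z·y_n;  k2=λ(1+1/3z)y_n ⇒ h·k2=z(1+1/3z)y_n
  y_{n+1}/y_n = 1 + 2/5z + 3/5z(1+1/3z) = 1 + z + 1/5z²
  Hence R(z) = 1 + z + 1/5z².

Need |R(x)|<1, x<0.
x=-1.65: |R|=0.1055
R=1: x+1/5x²=0 ⇒ x=−5=-5.0000; min R=1−1/(4·1/5)=-0.2500>−1
Confirm numerically:
  x=-4.831: |R|=0.83671 <1
  x=-2.783: |R|=0.23398 <1
  x=-2.398: |R|=0.24792 <1
  x=-5.468: |R|=1.51180 >1
  x=-5.400: |R|=1.43200 >1
  x=-5.308: |R|=1.32697 >1
Interval (-5.0000, 0).

left endpoint -5.0000.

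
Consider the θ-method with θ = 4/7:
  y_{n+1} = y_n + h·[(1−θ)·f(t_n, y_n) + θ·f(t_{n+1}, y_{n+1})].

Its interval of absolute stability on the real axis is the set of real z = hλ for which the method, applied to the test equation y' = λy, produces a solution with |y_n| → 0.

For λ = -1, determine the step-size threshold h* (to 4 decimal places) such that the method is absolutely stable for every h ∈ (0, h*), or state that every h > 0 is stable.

With y'=λy (z=hλ):
  y_{n+1} = y_n + z·[3/7·y_n + 4/7·y_{n+1}] ⇒ (1 − 4/7z)y_{n+1} = (1 + 3/7z)y_n
  ⇒ R(z) = (1 + 3/7z)/(1 − 4/7z).

Need |R(x)|<1, x<0.
x=-0.86: |R|=0.4234
x=-2: |R|=0.0667
x=-10: |R|=0.4894
x=-100: |R|=0.7199
θ=4/7≥1/2 ⇒ |1+3/7x|<|1−4/7x| ∀x<0 ⇒ stable on all of ℝ⁻.

interval (−∞, 0). Any h>0 works for λ=-1.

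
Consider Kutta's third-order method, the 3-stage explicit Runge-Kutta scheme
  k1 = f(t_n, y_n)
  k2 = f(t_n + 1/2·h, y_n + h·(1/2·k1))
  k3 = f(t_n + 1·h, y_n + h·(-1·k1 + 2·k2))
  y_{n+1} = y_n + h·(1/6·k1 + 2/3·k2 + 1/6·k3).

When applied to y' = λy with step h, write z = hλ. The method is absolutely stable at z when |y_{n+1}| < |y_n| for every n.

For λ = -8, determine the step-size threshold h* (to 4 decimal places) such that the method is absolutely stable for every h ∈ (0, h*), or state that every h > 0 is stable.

With y'=λy (z=hλ):
  order 3, 3-stage ⇒ R(z)=1+z+z^2/2+z^3/6
  (e.g. R(-1.51)=0.05622, |R|=0.05622)

Find x<0 with |R(x)|<1.
x=-1.51: |R|=0.0562
|R(-2.49)|=0.9630 |R(-1.17)|=0.2475 |R(-0.91)|=0.3785
Bisect:
  x_lo=-3.0074 |R|=2.0185  x_hi=-0.2098 |R|=0.8107
  mid=-1.60857 |R|=0.00851 →hi
  mid=-2.30796 |R|=0.69359 →hi
  mid=-2.65766 |R|=1.25466 →lo
  mid=-2.48281 |R|=0.95146 →hi
  mid=-2.57024 |R|=1.09706 →lo
  mid=-2.52652 |R|=1.02280 →lo
  mid=-2.50467 |R|=0.98677 →hi
  ...
  [-2.51286,-2.51269] ⇒ x*=-2.5127
Stable set (-2.5127, 0).

(-2.5127,0); λ=-8 ⇒ h* = 0.3141.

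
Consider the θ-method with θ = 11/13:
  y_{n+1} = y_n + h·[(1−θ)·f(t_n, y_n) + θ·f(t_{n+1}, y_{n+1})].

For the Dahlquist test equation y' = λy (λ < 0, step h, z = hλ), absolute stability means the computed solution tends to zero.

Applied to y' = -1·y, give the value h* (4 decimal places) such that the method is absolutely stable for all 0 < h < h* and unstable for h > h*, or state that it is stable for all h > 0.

On y'=λy, z=hλ:
  y_{n+1} = y_n + z·[2/13·y_n + 11/13·y_{n+1}] ⇒ (1 − 11/13z)y_{n+1} = (1 + 2/13z)y_n
  Hence R(z) = (1 + 2/13z)/(1 − 11/13z).

Find x<0 with |R(x)|<1.
x=-0.69: |R|=0.5644
x=-2: |R|=0.2571
x=-10: |R|=0.0569
x=-100: |R|=0.1680
θ=11/13≥1/2 ⇒ |1+2/13x|<|1−11/13x| ∀x<0 ⇒ stable on all of ℝ⁻.

unbounded; (−∞, 0). Any h>0 works for λ=-1.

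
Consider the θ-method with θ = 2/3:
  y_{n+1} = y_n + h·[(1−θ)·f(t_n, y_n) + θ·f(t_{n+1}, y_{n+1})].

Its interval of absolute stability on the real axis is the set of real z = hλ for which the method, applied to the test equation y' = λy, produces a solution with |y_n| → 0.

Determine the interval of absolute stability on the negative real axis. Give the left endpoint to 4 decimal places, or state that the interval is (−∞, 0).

With y'=λy (z=hλ):
  y_{n+1} = y_n + z·[1/3·y_n + 2/3·y_{n+1}] ⇒ (1 − 2/3z)y_{n+1} = (1 + 1/3z)y_n
  R(z) = (1 + 1/3z)/(1 − 2/3z).

Find x<0 with |R(x)|<1.
x=-1.24: |R|=0.3212
x=-2: |R|=0.1429
x=-10: |R|=0.3043
x=-100: |R|=0.4778
θ=2/3≥1/2 ⇒ |1+1/3x|<|1−2/3x| ∀x<0 ⇒ interval (−∞,0).

(−∞, 0) — no finite endpoint.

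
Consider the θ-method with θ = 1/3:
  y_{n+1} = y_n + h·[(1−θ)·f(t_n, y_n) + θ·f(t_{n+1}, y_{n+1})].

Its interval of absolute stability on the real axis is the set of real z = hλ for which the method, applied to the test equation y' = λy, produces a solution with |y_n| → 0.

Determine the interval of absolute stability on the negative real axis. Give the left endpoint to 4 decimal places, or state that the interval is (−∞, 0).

With y'=λy (z=hλ):
  y_{n+1} = y_n + z·[2/3·y_n + 1/3·y_{n+1}] ⇒ (1 − 1/3z)y_{n+1} = (1 + 2/3z)y_n
  ⇒ R(z) = (1 + 2/3z)/(1 − 1/3z).

Solve |R(x)|<1 on ℝ⁻.
x=-1.62: |R|=0.0519
R=−1: 1+2/3x = −1+1/3x ⇒ -1/3x=2 ⇒ x=2/(-1/3)=-6.0000
Confirm numerically:
  x=-5.239: |R|=0.90763 <1
  x=-4.199: |R|=0.74983 <1
  x=-3.016: |R|=0.50399 <1
  x=-6.574: |R|=1.05995 >1
  x=-6.237: |R|=1.02566 >1
So |R|<1 on (-6.0000, 0).

z∈(-6.0000,0).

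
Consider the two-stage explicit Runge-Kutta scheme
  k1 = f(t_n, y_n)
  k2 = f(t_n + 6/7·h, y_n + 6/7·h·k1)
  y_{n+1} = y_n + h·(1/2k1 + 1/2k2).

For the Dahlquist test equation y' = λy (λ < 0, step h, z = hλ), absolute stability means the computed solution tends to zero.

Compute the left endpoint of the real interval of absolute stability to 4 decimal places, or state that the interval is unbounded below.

With y'=λy (z=hλ):
  k1=λy_n ⇒ h·k1=z·y_n;  k2=λ(1+6/7z)y_n ⇒ h·k2=z(1+6/7z)y_n
  y_{n+1}/y_n = 1 + 1/2z + 1/2z(1+6/7z) = 1 + z + 3/7z²
  Hence R(z) = 1 + z + 3/7z².

Solve |R(x)|<1 on ℝ⁻.
x=-1.29: |R|=0.4232
R=1: x+3/7x²=0 ⇒ x=−7/3=-2.3333; min R=1−1/(4·3/7)=0.4167>−1
Confirm numerically:
  x=-1.764: |R|=0.56958 <1
  x=-1.043: |R|=0.42322 <1
  x=-1.017: |R|=0.42627 <1
  x=-2.874: |R|=1.66595 >1
  x=-2.823: |R|=1.59243 >1
  x=-2.396: |R|=1.06435 >1
So |R|<1 on (-2.3333, 0).

left endpoint -2.3333.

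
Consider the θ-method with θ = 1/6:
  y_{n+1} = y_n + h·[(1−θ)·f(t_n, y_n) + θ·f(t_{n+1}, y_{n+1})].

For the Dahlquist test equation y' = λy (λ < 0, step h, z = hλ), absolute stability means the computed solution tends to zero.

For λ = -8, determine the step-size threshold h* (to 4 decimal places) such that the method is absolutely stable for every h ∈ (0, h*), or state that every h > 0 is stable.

On y'=λy, z=hλ:
  y_{n+1} = y_n + z·[5/6·y_n + 1/6·y_{n+1}] ⇒ (1 − 1/6z)y_{n+1} = (1 + 5/6z)y_n
  Hence R(z) = (1 + 5/6z)/(1 − 1/6z).

Boundary: |R(x)|=1, x<0.
x=-0.43: |R|=0.5988
R=−1: 1+5/6x = −1+1/6x ⇒ -2/3x=2 ⇒ x=2/(-2/3)=-3.0000
Confirm numerically:
  x=-2.894: |R|=0.95233 <1
  x=-2.232: |R|=0.62682 <1
  x=-2.193: |R|=0.60601 <1
  x=-1.900: |R|=0.44304 <1
  x=-3.281: |R|=1.12111 >1
  x=-3.164: |R|=1.07158 >1
  x=-3.048: |R|=1.02122 >1
Interval (-3.0000, 0).

(-3.0000,0); λ=-8 ⇒ h* = (3)/8 = 0.3750.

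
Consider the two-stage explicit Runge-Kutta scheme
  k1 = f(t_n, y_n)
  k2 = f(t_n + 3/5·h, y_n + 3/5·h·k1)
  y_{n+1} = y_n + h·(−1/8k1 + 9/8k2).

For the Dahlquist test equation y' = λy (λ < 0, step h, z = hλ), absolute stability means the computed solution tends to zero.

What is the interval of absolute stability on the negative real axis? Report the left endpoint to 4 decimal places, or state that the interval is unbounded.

Test eqn y'=λy, z=hλ:
  k1=λy_n ⇒ h·k1=z·y_n;  k2=λ(1+3/5z)y_n ⇒ h·k2=z(1+3/5z)y_n
  y_{n+1}/y_n = 1 − 1/8z + 9/8z(1+3/5z) = 1 + z + 27/40z²
  so R(z) = 1 + z + 27/40z².

Find x<0 with |R(x)|<1.
x=-1.3: |R|=0.8408
R=1: x+27/40x²=0 ⇒ x=−40/27=-1.4815; min R=1−1/(4·27/40)=0.6296>−1
Confirm numerically:
  x=-1.452: |R|=0.97111 <1
  x=-1.145: |R|=0.73994 <1
  x=-1.094: |R|=0.71386 <1
  x=-2.080: |R|=1.84032 >1
  x=-1.773: |R|=1.34888 >1
  x=-1.680: |R|=1.22512 >1
So |R|<1 on (-1.4815, 0).

(-1.4815, 0).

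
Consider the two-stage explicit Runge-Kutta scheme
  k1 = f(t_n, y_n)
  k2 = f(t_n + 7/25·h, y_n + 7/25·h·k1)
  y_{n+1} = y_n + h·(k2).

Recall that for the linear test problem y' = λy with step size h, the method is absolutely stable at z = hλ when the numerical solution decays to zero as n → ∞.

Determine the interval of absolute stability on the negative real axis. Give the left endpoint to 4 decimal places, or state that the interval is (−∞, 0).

Test eqn y'=λy, z=hλ:
  k1=λy_n ⇒ h·k1=z·y_n;  k2=λ(1+7/25z)y_n ⇒ h·k2=z(1+7/25z)y_n
  y_{n+1}/y_n = 1 + z(1+7/25z) = 1 + z + 7/25z²
  Hence R(z) = 1 + z + 7/25z².

Need |R(x)|<1, x<0.
x=-0.92: |R|=0.3170
R=1: x+7/25x²=0 ⇒ x=−25/7=-3.5714; min R=1−1/(4·7/25)=0.1071>−1
Confirm numerically:
  x=-3.395: |R|=0.83229 <1
  x=-3.329: |R|=0.77403 <1
  x=-3.272: |R|=0.72568 <1
  x=-4.115: |R|=1.62630 >1
  x=-4.043: |R|=1.53384 >1
So |R|<1 on (-3.5714, 0).

(-3.5714, 0).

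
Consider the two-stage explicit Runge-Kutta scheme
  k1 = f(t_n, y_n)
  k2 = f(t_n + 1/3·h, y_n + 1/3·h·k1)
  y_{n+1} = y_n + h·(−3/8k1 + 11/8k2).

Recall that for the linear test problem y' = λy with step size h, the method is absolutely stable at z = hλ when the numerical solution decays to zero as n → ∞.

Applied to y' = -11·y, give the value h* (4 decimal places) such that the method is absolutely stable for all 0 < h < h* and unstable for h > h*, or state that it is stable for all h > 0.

Set f=λy, z=hλ:
  k1=λy_n ⇒ h·k1=z·y_n;  k2=λ(1+1/3z)y_n ⇒ h·k2=z(1+1/3z)y_n
  y_{n+1}/y_n = 1 − 3/8z + 11/8z(1+1/3z) = 1 + z + 11/24z²
  ⇒ R(z) = 1 + z + 11/24z².

Boundary: |R(x)|=1, x<0.
x=-1.75: |R|=0.6536
R=1: x+11/24x²=0 ⇒ x=−24/11=-2.1818; min R=1−1/(4·11/24)=0.4545>−1
Confirm numerically:
  x=-1.607: |R|=0.57662 <1
  x=-1.553: |R|=0.55241 <1
  x=-1.498: |R|=0.53050 <1
  x=-2.717: |R|=1.66646 >1
  x=-2.296: |R|=1.12016 >1
Stable set (-2.1818, 0).

(-2.1818,0); λ=-11 ⇒ h* = (24/11)/11 = 0.1983.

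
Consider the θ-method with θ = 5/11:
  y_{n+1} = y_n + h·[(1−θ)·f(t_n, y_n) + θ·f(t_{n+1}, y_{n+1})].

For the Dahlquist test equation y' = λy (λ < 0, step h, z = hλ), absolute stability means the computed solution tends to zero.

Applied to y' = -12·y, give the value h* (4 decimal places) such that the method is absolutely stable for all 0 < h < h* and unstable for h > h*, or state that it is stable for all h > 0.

(-22.0000,0); λ=-12 ⇒ h* = (22)/12 = 1.8333.

Test eqn y'=λy, z=hλ:
  y_{n+1} = y_n + z·[6/11·y_n + 5/11·y_{n+1}] ⇒ (1 − 5/11z)y_{n+1} = (1 + 6/11z)y_n
  ⇒ R(z) = (1 + 6/11z)/(1 − 5/11z).

Solve |R(x)|<1 on ℝ⁻.
x=-1.41: |R|=0.1407
R=−1: 1+6/11x = −1+5/11x ⇒ -1/11x=2 ⇒ x=2/(-1/11)=-22.0000
Confirm numerically:
  x=-14.728: |R|=0.91408 <1
  x=-13.029: |R|=0.88219 <1
  x=-10.906: |R|=0.83070 <1
  x=-22.580: |R|=1.00468 >1
  x=-22.166: |R|=1.00136 >1
So |R|<1 on (-22.0000, 0).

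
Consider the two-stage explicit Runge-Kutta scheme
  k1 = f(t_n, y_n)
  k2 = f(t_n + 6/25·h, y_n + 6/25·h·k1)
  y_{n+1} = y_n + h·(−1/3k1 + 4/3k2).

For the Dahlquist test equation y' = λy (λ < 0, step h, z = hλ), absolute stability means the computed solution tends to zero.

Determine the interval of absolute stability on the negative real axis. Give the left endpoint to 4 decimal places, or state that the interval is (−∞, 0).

On y'=λy, z=hλ:
  k1=λy_n ⇒ h·k1=z·y_n;  k2=λ(1+6/25z)y_n ⇒ h·k2=z(1+6/25z)y_n
  y_{n+1}/y_n = 1 − 1/3z + 4/3z(1+6/25z) = 1 + z + 8/25z²
  R(z) = 1 + z + 8/25z².

Solve |R(x)|<1 on ℝ⁻.
x=-0.82: |R|=0.3952
R=1: x+8/25x²=0 ⇒ x=−25/8=-3.1250; min R=1−1/(4·8/25)=0.2188>−1
Confirm numerically:
  x=-2.313: |R|=0.39899 <1
  x=-1.931: |R|=0.26220 <1
  x=-1.927: |R|=0.26127 <1
  x=-3.440: |R|=1.34675 >1
  x=-3.205: |R|=1.08205 >1
So |R|<1 on (-3.1250, 0).

z∈(-3.1250,0).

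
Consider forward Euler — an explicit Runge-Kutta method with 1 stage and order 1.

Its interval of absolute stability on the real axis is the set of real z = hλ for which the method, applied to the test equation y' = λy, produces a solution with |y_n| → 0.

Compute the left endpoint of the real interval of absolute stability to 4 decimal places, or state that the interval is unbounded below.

left endpoint -2.0000.

On y'=λy, z=hλ:
  order 1, 1-stage ⇒ R(z)=1+z
  (e.g. R(-0.33)=0.67000, |R|=0.67000)

Solve |R(x)|<1 on ℝ⁻.
x=-0.33: |R|=0.6700
|R(-2.25)|=1.2500 |R(-2.07)|=1.0700 |R(-1.56)|=0.5600
Bisect:
  x_lo=-2.8088 |R|=1.8088  x_hi=-0.0973 |R|=0.9027
  mid=-1.45301 |R|=0.45301 →hi
  mid=-2.13089 |R|=1.13089 →lo
  mid=-1.79195 |R|=0.79195 →hi
  mid=-1.96142 |R|=0.96142 →hi
  mid=-2.04616 |R|=1.04616 →lo
  mid=-2.00379 |R|=1.00379 →lo
  mid=-1.98260 |R|=0.98260 →hi
  mid=-1.99320 |R|=0.99320 →hi
  mid=-1.99849 |R|=0.99849 →hi
  mid=-2.00114 |R|=1.00114 →lo
  ...
  [-2.00015,-1.99998] ⇒ x*=-2.0000
Interval (-2.0000, 0).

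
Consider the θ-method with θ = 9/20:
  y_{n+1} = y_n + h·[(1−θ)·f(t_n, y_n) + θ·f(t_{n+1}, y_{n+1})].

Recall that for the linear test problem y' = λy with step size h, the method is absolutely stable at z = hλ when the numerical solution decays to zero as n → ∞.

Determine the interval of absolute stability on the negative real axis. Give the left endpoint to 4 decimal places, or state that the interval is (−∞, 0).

z∈(-20.0000,0).

Set f=λy, z=hλ:
  y_{n+1} = y_n + z·[11/20·y_n + 9/20·y_{n+1}] ⇒ (1 − 9/20z)y_{n+1} = (1 + 11/20z)y_n
  so R(z) = (1 + 11/20z)/(1 − 9/20z).

Solve |R(x)|<1 on ℝ⁻.
x=-0.43: |R|=0.6397
R=−1: 1+11/20x = −1+9/20x ⇒ -1/10x=2 ⇒ x=2/(-1/10)=-20.0000
Confirm numerically:
  x=-18.214: |R|=0.98058 <1
  x=-18.080: |R|=0.97898 <1
  x=-17.952: |R|=0.97744 <1
  x=-20.507: |R|=1.00496 >1
  x=-20.443: |R|=1.00434 >1
  x=-20.266: |R|=1.00263 >1
Stable set (-20.0000, 0).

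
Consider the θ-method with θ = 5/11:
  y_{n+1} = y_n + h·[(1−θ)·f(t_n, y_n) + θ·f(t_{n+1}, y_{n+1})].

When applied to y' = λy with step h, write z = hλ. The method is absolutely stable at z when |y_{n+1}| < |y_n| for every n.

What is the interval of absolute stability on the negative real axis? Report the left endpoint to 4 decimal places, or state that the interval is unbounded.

(-22.0000, 0).

Test eqn y'=λy, z=hλ:
  y_{n+1} = y_n + z·[6/11·y_n + 5/11·y_{n+1}] ⇒ (1 − 5/11z)y_{n+1} = (1 + 6/11z)y_n
  Hence R(z) = (1 + 6/11z)/(1 − 5/11z).

Need |R(x)|<1, x<0.
x=-0.76: |R|=0.4351
R=−1: 1+6/11x = −1+5/11x ⇒ -1/11x=2 ⇒ x=2/(-1/11)=-22.0000
Confirm numerically:
  x=-19.740: |R|=0.97940 <1
  x=-19.420: |R|=0.97613 <1
  x=-12.634: |R|=0.87372 <1
  x=-12.532: |R|=0.87146 <1
  x=-22.506: |R|=1.00410 >1
  x=-22.226: |R|=1.00185 >1
So |R|<1 on (-22.0000, 0).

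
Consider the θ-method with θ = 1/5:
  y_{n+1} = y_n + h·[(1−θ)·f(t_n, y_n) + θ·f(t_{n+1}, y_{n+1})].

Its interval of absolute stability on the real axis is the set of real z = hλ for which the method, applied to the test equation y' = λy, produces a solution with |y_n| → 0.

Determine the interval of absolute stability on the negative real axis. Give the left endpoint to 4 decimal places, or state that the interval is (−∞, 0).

z∈(-3.3333,0).

Set f=λy, z=hλ:
  y_{n+1} = y_n + z·[4/5·y_n + 1/5·y_{n+1}] ⇒ (1 − 1/5z)y_{n+1} = (1 + 4/5z)y_n
  R(z) = (1 + 4/5z)/(1 − 1/5z).

Need |R(x)|<1, x<0.
x=-0.59: |R|=0.4723
R=−1: 1+4/5x = −1+1/5x ⇒ -3/5x=2 ⇒ x=2/(-3/5)=-3.3333
Confirm numerically:
  x=-3.006: |R|=0.87734 <1
  x=-2.797: |R|=0.79364 <1
  x=-2.147: |R|=0.50203 <1
  x=-3.692: |R|=1.12379 >1
  x=-3.448: |R|=1.04072 >1
So |R|<1 on (-3.3333, 0).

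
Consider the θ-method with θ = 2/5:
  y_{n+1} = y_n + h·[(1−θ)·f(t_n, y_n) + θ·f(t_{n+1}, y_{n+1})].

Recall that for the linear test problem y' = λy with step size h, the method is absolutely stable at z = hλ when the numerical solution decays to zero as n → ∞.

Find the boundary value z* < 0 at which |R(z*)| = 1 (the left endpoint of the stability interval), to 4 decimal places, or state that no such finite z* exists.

Set f=λy, z=hλ:
  y_{n+1} = y_n + z·[3/5·y_n + 2/5·y_{n+1}] ⇒ (1 − 2/5z)y_{n+1} = (1 + 3/5z)y_n
  Hence R(z) = (1 + 3/5z)/(1 − 2/5z).

Boundary: |R(x)|=1, x<0.
x=-0.82: |R|=0.3825
R=−1: 1+3/5x = −1+2/5x ⇒ -1/5x=2 ⇒ x=2/(-1/5)=-10.0000
Confirm numerically:
  x=-7.413: |R|=0.86951 <1
  x=-6.554: |R|=0.80970 <1
  x=-4.618: |R|=0.62194 <1
  x=-4.209: |R|=0.56842 <1
  x=-10.571: |R|=1.02184 >1
  x=-10.201: |R|=1.00791 >1
  x=-10.031: |R|=1.00124 >1
Interval (-10.0000, 0).

left endpoint -10.0000.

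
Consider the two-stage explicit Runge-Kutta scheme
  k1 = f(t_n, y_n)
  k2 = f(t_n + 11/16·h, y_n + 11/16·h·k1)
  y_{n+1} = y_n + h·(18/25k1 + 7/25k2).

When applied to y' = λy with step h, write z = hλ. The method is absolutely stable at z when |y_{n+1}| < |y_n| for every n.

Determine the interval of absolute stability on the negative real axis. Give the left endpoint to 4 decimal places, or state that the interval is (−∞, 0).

Test eqn y'=λy, z=hλ:
  k1=λy_n ⇒ h·k1=z·y_n;  k2=λ(1+11/16z)y_n ⇒ h·k2=z(1+11/16z)y_n
  y_{n+1}/y_n = 1 + 18/25z + 7/25z(1+11/16z) = 1 + z + 77/400z²
  ⇒ R(z) = 1 + z + 77/400z².

Need |R(x)|<1, x<0.
x=-1.13: |R|=0.1158
R=1: x+77/400x²=0 ⇒ x=−400/77=-5.1948; min R=1−1/(4·77/400)=-0.2987>−1
Confirm numerically:
  x=-4.828: |R|=0.65909 <1
  x=-3.541: |R|=0.12730 <1
  x=-3.249: |R|=0.21697 <1
  x=-2.168: |R|=0.26321 <1
  x=-5.662: |R|=1.50921 >1
  x=-5.467: |R|=1.28646 >1
Interval (-5.1948, 0).

z∈(-5.1948,0).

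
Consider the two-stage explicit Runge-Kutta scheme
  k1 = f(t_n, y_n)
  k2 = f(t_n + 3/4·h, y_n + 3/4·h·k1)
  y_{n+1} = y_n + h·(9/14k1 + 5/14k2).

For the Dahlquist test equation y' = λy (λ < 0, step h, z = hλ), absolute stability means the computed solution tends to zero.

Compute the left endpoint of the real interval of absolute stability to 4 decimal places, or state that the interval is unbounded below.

z* = -3.7333.

Test eqn y'=λy, z=hλ:
  k1=λy_n ⇒ h·k1=z·y_n;  k2=λ(1+3/4z)y_n ⇒ h·k2=z(1+3/4z)y_n
  y_{n+1}/y_n = 1 + 9/14z + 5/14z(1+3/4z) = 1 + z + 15/56z²
  R(z) = 1 + z + 15/56z².

Need |R(x)|<1, x<0.
x=-0.88: |R|=0.3274
R=1: x+15/56x²=0 ⇒ x=−56/15=-3.7333; min R=1−1/(4·15/56)=0.0667>−1
Confirm numerically:
  x=-3.155: |R|=0.51126 <1
  x=-3.019: |R|=0.42235 <1
  x=-2.331: |R|=0.12442 <1
  x=-1.859: |R|=0.06668 <1
  x=-4.240: |R|=1.57543 >1
  x=-4.194: |R|=1.51751 >1
  x=-3.951: |R|=1.23036 >1
So |R|<1 on (-3.7333, 0).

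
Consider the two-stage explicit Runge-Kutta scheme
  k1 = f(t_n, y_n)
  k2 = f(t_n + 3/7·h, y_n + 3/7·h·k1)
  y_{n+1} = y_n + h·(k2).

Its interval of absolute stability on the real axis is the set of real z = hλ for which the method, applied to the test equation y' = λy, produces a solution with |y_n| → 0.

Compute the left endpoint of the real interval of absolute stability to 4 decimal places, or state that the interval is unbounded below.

left endpoint -2.3333.

On y'=λy, z=hλ:
  k1=λy_n ⇒ h·k1=z·y_n;  k2=λ(1+3/7z)y_n ⇒ h·k2=z(1+3/7z)y_n
  y_{n+1}/y_n = 1 + z(1+3/7z) = 1 + z + 3/7z²
  Hence R(z) = 1 + z + 3/7z².

Boundary: |R(x)|=1, x<0.
x=-0.9: |R|=0.4471
R=1: x+3/7x²=0 ⇒ x=−7/3=-2.3333; min R=1−1/(4·3/7)=0.4167>−1
Confirm numerically:
  x=-2.271: |R|=0.93933 <1
  x=-1.410: |R|=0.44204 <1
  x=-1.134: |R|=0.41712 <1
  x=-1.006: |R|=0.42773 <1
  x=-2.931: |R|=1.75075 >1
  x=-2.734: |R|=1.46947 >1
  x=-2.456: |R|=1.12912 >1
Stable set (-2.3333, 0).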